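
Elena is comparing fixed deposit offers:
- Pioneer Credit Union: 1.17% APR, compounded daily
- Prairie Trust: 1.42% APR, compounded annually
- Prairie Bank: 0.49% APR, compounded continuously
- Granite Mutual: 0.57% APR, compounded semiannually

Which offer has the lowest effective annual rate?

Prairie Bank

Pioneer Credit Union: (1 + 0.0117/365)^365 − 1 = 1.177%
Prairie Trust: compounded annually, EAR = 1.420%
Prairie Bank: e^0.0049 − 1 = 0.491%
Granite Mutual: (1 + 0.0057/2)^2 − 1 = 0.571%
The lowest effective annual rate is Prairie Bank at 0.491%.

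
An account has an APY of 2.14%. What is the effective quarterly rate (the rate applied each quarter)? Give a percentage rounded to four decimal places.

The per-quarter rate i satisfies (1 + i)^4 = 1 + 0.0214.
i = 1.0214^(1/4) − 1 = 0.0053076 = 0.5308%.

0.5308%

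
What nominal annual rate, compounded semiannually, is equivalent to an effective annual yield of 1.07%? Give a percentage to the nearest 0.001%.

(1 + r/2)^2 − 1 = 0.0107, so 1 + r/2 = 1.0107^(1/2).
r/2 = 0.005336, so r = 0.010672 = 1.067%.

1.067%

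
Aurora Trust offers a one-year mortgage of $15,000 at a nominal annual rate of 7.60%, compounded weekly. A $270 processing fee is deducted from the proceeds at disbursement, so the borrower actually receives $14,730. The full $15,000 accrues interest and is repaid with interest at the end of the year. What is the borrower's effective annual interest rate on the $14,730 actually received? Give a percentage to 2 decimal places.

9.87%

Amount owed after one year: 15,000 × (1 + 0.0760/52)^52 = 15,000 × 1.078903 = $16,183.54.
Effective rate on net proceeds: 16,183.54 / 14,730 − 1 = 0.098679 = 9.87%.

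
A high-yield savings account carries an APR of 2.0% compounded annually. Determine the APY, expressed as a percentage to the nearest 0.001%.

2.000%

Annual compounding means the effective rate equals the nominal rate: 2.000%.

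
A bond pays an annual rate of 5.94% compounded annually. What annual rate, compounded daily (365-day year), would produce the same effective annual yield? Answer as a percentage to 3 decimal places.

Compounded annually, EAR = nominal = 0.059400.
Solve (1 + r/365)^365 = 1.059400: r/365 = 1.059400^(1/365) − 1 = 0.000158, so r = 0.057707 = 5.771%.

5.771%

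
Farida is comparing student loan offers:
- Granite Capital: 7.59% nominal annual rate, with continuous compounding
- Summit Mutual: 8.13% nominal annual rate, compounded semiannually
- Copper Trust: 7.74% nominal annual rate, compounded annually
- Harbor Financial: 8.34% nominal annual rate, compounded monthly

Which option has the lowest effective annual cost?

Copper Trust

Granite Capital: e^0.0759 − 1 = 7.885%
Summit Mutual: (1 + 0.0813/2)^2 − 1 = 8.295%
Copper Trust: compounded annually, EAR = 7.740%
Harbor Financial: (1 + 0.0834/12)^12 − 1 = 8.666%
The lowest effective annual rate is Copper Trust at 7.740%.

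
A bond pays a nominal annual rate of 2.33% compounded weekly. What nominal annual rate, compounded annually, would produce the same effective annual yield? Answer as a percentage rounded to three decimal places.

EAR = (1 + 0.0233/52)^52 − 1 = 0.023568.
Compounded annually, the equivalent nominal rate is the EAR itself: 2.357%.

2.357%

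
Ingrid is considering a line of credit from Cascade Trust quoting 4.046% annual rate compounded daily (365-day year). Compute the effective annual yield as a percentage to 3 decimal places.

4.129%

EAR = (1 + 0.04046/365)^365 − 1.
= 1.041287 − 1 = 4.129%.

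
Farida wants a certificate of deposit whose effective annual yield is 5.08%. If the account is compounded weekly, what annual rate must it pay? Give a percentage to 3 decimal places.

4.958%

(1 + r/52)^52 − 1 = 0.0508, so 1 + r/52 = 1.0508^(1/52).
r/52 = 0.000953, so r = 0.049575 = 4.958%.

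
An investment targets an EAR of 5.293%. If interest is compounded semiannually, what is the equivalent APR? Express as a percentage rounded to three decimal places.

5.225%

(1 + r/2)^2 − 1 = 0.05293, so 1 + r/2 = 1.05293^(1/2).
r/2 = 0.026124, so r = 0.052248 = 5.225%.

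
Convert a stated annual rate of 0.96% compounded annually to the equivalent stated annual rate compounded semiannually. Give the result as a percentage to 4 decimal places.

0.9577%

Compounded annually, EAR = nominal = 0.009600.
Solve (1 + r/2)^2 = 1.009600: r/2 = 1.009600^(1/2) − 1 = 0.004789, so r = 0.009577 = 0.9577%.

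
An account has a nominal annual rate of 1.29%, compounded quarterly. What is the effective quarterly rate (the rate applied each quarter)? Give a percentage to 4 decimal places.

With a nominal annual rate compounded quarterly, the periodic rate is the nominal rate divided by 4.
i = 0.0129 / 4 = 0.0032250 = 0.3225%.

0.3225%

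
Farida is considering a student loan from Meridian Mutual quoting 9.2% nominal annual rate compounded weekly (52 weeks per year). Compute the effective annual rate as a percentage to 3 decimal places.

9.628%

EAR = (1 + 0.092/52)^52 − 1.
= (1 + 0.001769)^52 − 1 = 1.096276 − 1 = 9.628%.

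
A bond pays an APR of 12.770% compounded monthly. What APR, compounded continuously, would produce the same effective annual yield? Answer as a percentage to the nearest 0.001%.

EAR = (1 + 0.12770/12)^12 − 1 = 0.135446.
Equivalent continuous rate: r = ln(1 + 0.135446) = 0.127025 = 12.703%.

12.703%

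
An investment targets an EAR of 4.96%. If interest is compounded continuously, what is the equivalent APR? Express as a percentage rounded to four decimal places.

4.8409%

Continuous: nominal r satisfies e^r − 1 = 0.0496.
r = ln(1 + 0.0496) = ln(1.0496) = 0.048409 = 4.8409%.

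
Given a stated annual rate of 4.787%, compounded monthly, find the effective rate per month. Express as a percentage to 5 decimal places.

0.39892%

With a nominal annual rate compounded monthly, the periodic rate is the nominal rate divided by 12.
i = 0.04787 / 12 = 0.0039892 = 0.39892%.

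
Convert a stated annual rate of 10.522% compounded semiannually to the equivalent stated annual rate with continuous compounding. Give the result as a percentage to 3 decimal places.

EAR = (1 + 0.10522/2)^2 − 1 = 0.107988.
Equivalent continuous rate: r = ln(1 + 0.107988) = 0.102546 = 10.255%.

10.255%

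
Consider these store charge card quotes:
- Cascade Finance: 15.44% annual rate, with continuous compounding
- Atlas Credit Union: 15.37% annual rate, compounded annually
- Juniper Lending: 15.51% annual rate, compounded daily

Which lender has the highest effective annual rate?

Cascade Finance: e^0.1544 − 1 = 16.696%
Atlas Credit Union: compounded annually, EAR = 15.370%
Juniper Lending: (1 + 0.1551/365)^365 − 1 = 16.774%
The highest effective annual rate is Juniper Lending at 16.774%.

Juniper Lending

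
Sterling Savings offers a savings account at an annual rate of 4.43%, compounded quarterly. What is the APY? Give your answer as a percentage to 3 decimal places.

4.504%

EAR = (1 + 0.0443/4)^4 − 1.
= (1 + 0.011075)^4 − 1 = 1.045041 − 1 = 4.504%.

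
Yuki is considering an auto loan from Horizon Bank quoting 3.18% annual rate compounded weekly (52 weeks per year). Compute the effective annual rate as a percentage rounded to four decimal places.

EAR = (1 + 0.0318/52)^52 − 1.
= (1 + 0.000612)^52 − 1 = 1.032301 − 1 = 3.2301%.

3.2301%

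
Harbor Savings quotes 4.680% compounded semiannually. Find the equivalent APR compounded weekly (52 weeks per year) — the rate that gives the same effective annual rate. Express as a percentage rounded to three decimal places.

EAR = (1 + 0.04680/2)^2 − 1 = 0.047348.
Solve (1 + r/52)^52 = 1.047348: r/52 = 1.047348^(1/52) − 1 = 0.000890, so r = 0.046281 = 4.628%.

4.628%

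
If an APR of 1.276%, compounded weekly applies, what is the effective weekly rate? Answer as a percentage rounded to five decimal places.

With a nominal annual rate compounded weekly, the periodic rate is the nominal rate divided by 52.
i = 0.01276 / 52 = 0.0002454 = 0.02454%.

0.02454%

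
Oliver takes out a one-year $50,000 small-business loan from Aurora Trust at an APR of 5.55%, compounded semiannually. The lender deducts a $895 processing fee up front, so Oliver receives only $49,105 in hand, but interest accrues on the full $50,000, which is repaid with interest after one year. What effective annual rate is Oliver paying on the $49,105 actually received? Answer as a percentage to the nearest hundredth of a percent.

Amount owed after one year: 50,000 × (1 + 0.0555/2)^2 = 50,000 × 1.056270 = $52,813.50.
Effective rate on net proceeds: 52,813.50 / 49,105 − 1 = 0.075522 = 7.55%.

7.55%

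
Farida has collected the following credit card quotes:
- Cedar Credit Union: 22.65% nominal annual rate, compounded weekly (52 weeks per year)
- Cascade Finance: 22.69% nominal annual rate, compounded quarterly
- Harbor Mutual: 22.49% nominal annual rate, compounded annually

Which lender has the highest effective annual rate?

Cedar Credit Union

Cedar Credit Union: (1 + 0.2265/52)^52 − 1 = 25.359%
Cascade Finance: (1 + 0.2269/4)^4 − 1 = 24.695%
Harbor Mutual: compounded annually, EAR = 22.490%
The highest effective annual rate is Cedar Credit Union at 25.359%.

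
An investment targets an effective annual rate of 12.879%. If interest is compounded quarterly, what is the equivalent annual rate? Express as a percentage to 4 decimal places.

12.2999%

(1 + r/4)^4 − 1 = 0.12879, so 1 + r/4 = 1.12879^(1/4).
r/4 = 0.030750, so r = 0.122999 = 12.2999%.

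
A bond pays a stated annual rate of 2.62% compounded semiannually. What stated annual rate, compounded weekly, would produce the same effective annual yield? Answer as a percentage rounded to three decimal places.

EAR = (1 + 0.0262/2)^2 − 1 = 0.026372.
Solve (1 + r/52)^52 = 1.026372: r/52 = 1.026372^(1/52) − 1 = 0.000501, so r = 0.026036 = 2.604%.

2.604%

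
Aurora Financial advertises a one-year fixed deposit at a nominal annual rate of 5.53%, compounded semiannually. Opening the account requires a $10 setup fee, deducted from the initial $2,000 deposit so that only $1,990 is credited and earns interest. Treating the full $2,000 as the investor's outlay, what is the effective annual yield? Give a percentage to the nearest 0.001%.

Value after one year: 1,990 × (1 + 0.0553/2)^2 = 1,990 × 1.056065 = $2,101.57.
Effective yield on the $2,000 outlay: 2,101.57 / 2,000 − 1 = 0.050784 = 5.078%.

5.078%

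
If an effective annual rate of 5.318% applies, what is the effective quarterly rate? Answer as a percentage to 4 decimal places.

1.3038%

The per-quarter rate i satisfies (1 + i)^4 = 1 + 0.05318.
i = 1.05318^(1/4) − 1 = 0.0130378 = 1.3038%.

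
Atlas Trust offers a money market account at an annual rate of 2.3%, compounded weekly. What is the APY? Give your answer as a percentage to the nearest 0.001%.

EAR = (1 + 0.023/52)^52 − 1.
= 1.023261 − 1 = 2.326%.

2.326%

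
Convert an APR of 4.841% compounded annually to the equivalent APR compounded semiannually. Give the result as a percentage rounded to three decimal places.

4.784%

Compounded annually, EAR = nominal = 0.048410.
Solve (1 + r/2)^2 = 1.048410: r/2 = 1.048410^(1/2) − 1 = 0.023919, so r = 0.047838 = 4.784%.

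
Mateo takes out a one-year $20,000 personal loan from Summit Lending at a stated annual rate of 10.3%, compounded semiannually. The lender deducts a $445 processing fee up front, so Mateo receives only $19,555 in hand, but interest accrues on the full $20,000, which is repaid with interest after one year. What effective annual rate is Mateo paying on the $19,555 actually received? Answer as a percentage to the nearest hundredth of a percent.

Amount owed after one year: 20,000 × (1 + 0.103/2)^2 = 20,000 × 1.105652 = $22,113.05.
Effective rate on net proceeds: 22,113.05 / 19,555 − 1 = 0.130813 = 13.08%.

13.08%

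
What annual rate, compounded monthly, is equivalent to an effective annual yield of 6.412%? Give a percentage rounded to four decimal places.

(1 + r/12)^12 − 1 = 0.06412, so 1 + r/12 = 1.06412^(1/12).
r/12 = 0.005192, so r = 0.062309 = 6.2309%.

6.2309%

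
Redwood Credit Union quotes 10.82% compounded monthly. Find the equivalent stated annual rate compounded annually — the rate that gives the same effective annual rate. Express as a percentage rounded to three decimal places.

EAR = (1 + 0.1082/12)^12 − 1 = 0.113730.
Compounded annually, the equivalent nominal rate is the EAR itself: 11.373%.

11.373%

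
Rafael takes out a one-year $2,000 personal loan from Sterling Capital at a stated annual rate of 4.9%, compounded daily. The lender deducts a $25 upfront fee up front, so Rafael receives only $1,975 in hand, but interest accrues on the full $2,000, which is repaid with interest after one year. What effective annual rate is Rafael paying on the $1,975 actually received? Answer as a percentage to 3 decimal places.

6.351%

Amount owed after one year: 2,000 × (1 + 0.049/365)^365 = 2,000 × 1.050217 = $2,100.43.
Effective rate on net proceeds: 2,100.43 / 1,975 − 1 = 0.063511 = 6.351%.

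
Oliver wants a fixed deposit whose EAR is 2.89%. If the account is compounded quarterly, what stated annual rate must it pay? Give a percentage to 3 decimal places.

2.859%

(1 + r/4)^4 − 1 = 0.0289, so 1 + r/4 = 1.0289^(1/4).
r/4 = 0.007148, so r = 0.028592 = 2.859%.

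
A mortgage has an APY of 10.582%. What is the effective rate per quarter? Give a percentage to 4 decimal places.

The per-quarter rate i satisfies (1 + i)^4 = 1 + 0.10582.
i = 1.10582^(1/4) − 1 = 0.0254656 = 2.5466%.

2.5466%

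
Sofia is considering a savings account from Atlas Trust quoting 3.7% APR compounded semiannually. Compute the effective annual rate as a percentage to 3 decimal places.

3.734%

EAR = (1 + 0.037/2)^2 − 1.
= (1 + 0.018500)^2 − 1 = 1.037342 − 1 = 3.734%.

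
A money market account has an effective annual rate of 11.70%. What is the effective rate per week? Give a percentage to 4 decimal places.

0.2130%

The per-week rate i satisfies (1 + i)^52 = 1 + 0.1170.
i = 1.1170^(1/52) − 1 = 0.0021301 = 0.2130%.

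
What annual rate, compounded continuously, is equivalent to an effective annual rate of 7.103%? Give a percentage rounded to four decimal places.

Continuous: nominal r satisfies e^r − 1 = 0.07103.
r = ln(1 + 0.07103) = ln(1.07103) = 0.068621 = 6.8621%.

6.8621%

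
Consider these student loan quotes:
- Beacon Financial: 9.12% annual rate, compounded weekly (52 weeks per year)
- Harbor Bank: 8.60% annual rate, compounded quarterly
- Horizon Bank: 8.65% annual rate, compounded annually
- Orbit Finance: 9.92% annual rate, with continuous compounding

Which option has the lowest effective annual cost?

Horizon Bank

Beacon Financial: (1 + 0.0912/52)^52 − 1 = 9.540%
Harbor Bank: (1 + 0.0860/4)^4 − 1 = 8.881%
Horizon Bank: compounded annually, EAR = 8.650%
Orbit Finance: e^0.0992 − 1 = 10.429%
The lowest effective annual rate is Horizon Bank at 8.650%.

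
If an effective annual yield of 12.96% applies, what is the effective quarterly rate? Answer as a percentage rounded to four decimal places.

3.0935%

The per-quarter rate i satisfies (1 + i)^4 = 1 + 0.1296.
i = 1.1296^(1/4) − 1 = 0.0309347 = 3.0935%.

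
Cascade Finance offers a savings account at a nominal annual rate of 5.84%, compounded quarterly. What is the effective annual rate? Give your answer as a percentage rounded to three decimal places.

EAR = (1 + 0.0584/4)^4 − 1.
= (1 + 0.014600)^4 − 1 = 1.059691 − 1 = 5.969%.

5.969%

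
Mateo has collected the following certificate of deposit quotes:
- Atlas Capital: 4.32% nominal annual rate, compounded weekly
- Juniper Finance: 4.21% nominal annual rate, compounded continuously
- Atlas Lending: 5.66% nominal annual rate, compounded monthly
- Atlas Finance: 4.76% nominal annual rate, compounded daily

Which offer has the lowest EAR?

Juniper Finance

Atlas Capital: (1 + 0.0432/52)^52 − 1 = 4.413%
Juniper Finance: e^0.0421 − 1 = 4.300%
Atlas Lending: (1 + 0.0566/12)^12 − 1 = 5.809%
Atlas Finance: (1 + 0.0476/365)^365 − 1 = 4.875%
The lowest effective annual rate is Juniper Finance at 4.300%.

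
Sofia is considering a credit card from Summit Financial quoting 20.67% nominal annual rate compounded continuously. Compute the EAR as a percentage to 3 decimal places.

22.961%

With continuous compounding, EAR = e^0.2067 − 1.
e^0.2067 = 1.229614, so EAR = 0.229614 = 22.961%.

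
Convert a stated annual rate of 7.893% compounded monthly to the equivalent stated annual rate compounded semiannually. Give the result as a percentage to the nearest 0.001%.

8.024%

EAR = (1 + 0.07893/12)^12 − 1 = 0.081849.
Solve (1 + r/2)^2 = 1.081849: r/2 = 1.081849^(1/2) − 1 = 0.040120, so r = 0.080239 = 8.024%.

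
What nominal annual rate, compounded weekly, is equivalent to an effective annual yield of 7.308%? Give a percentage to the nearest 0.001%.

(1 + r/52)^52 − 1 = 0.07308, so 1 + r/52 = 1.07308^(1/52).
r/52 = 0.001357, so r = 0.070581 = 7.058%.

7.058%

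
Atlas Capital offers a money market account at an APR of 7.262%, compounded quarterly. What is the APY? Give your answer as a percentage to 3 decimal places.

7.462%

EAR = (1 + 0.07262/4)^4 − 1.
= 1.074622 − 1 = 7.462%.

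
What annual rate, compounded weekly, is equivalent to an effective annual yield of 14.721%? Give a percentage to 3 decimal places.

(1 + r/52)^52 − 1 = 0.14721, so 1 + r/52 = 1.14721^(1/52).
r/52 = 0.002645, so r = 0.137514 = 13.751%.

13.751%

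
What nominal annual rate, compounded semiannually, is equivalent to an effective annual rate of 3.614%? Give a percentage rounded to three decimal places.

(1 + r/2)^2 − 1 = 0.03614, so 1 + r/2 = 1.03614^(1/2).
r/2 = 0.017910, so r = 0.035819 = 3.582%.

3.582%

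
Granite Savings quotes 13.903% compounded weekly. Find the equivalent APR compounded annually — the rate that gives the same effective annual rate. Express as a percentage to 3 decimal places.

EAR = (1 + 0.13903/52)^52 − 1 = 0.148945.
Compounded annually, the equivalent nominal rate is the EAR itself: 14.895%.

14.895%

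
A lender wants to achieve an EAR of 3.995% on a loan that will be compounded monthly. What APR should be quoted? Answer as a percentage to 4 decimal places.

3.9237%

(1 + r/12)^12 − 1 = 0.03995, so 1 + r/12 = 1.03995^(1/12).
r/12 = 0.003270, so r = 0.039237 = 3.9237%.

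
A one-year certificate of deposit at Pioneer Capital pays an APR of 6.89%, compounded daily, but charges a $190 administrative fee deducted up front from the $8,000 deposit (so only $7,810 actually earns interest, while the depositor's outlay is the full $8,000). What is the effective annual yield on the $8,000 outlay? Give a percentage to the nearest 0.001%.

Value after one year: 7,810 × (1 + 0.0689/365)^365 = 7,810 × 1.071322 = $8,367.03.
Effective yield on the $8,000 outlay: 8,367.03 / 8,000 − 1 = 0.045878 = 4.588%.

4.588%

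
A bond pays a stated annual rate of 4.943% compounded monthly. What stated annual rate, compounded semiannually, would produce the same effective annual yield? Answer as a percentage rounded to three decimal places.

4.994%

EAR = (1 + 0.04943/12)^12 − 1 = 0.050565.
Solve (1 + r/2)^2 = 1.050565: r/2 = 1.050565^(1/2) − 1 = 0.024971, so r = 0.049942 = 4.994%.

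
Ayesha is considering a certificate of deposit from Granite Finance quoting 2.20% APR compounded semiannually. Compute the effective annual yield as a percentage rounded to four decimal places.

2.2121%

EAR = (1 + 0.0220/2)^2 − 1.
= (1 + 0.011000)^2 − 1 = 1.022121 − 1 = 2.2121%.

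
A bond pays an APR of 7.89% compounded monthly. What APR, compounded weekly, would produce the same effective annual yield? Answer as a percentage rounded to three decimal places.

EAR = (1 + 0.0789/12)^12 − 1 = 0.081817.
Solve (1 + r/52)^52 = 1.081817: r/52 = 1.081817^(1/52) − 1 = 0.001513, so r = 0.078701 = 7.870%.

7.870%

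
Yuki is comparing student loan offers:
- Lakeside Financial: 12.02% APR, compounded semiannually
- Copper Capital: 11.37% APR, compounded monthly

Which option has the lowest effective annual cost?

Lakeside Financial: (1 + 0.1202/2)^2 − 1 = 12.381%
Copper Capital: (1 + 0.1137/12)^12 − 1 = 11.982%
The lowest effective annual rate is Copper Capital at 11.982%.

Copper Capital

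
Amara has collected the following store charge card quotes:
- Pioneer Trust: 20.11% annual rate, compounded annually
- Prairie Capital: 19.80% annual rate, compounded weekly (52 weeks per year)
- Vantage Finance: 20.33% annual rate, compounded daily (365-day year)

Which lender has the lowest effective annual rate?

Pioneer Trust: compounded annually, EAR = 20.110%
Prairie Capital: (1 + 0.1980/52)^52 − 1 = 21.850%
Vantage Finance: (1 + 0.2033/365)^365 − 1 = 22.537%
The lowest effective annual rate is Pioneer Trust at 20.110%.

Pioneer Trust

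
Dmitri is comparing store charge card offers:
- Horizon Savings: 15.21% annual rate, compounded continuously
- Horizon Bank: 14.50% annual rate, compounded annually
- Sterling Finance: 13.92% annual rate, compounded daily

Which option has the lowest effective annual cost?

Horizon Savings: e^0.1521 − 1 = 16.428%
Horizon Bank: compounded annually, EAR = 14.500%
Sterling Finance: (1 + 0.1392/365)^365 − 1 = 14.932%
The lowest effective annual rate is Horizon Bank at 14.500%.

Horizon Bank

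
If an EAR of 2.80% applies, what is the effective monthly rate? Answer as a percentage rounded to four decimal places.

The per-month rate i satisfies (1 + i)^12 = 1 + 0.0280.
i = 1.0280^(1/12) − 1 = 0.0023039 = 0.2304%.

0.2304%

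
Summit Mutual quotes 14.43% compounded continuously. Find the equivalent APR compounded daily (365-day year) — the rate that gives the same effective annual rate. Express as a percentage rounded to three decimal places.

EAR under continuous compounding: e^0.1443 − 1 = 0.155231.
Solve (1 + r/365)^365 = 1.155231: r/365 = 1.155231^(1/365) − 1 = 0.000395, so r = 0.144329 = 14.433%.

14.433%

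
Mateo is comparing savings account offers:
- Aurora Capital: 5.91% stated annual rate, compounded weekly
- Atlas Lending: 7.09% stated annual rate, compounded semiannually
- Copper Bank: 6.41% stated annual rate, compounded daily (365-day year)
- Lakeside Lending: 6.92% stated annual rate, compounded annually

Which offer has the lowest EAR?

Aurora Capital

Aurora Capital: (1 + 0.0591/52)^52 − 1 = 6.085%
Atlas Lending: (1 + 0.0709/2)^2 − 1 = 7.216%
Copper Bank: (1 + 0.0641/365)^365 − 1 = 6.619%
Lakeside Lending: compounded annually, EAR = 6.920%
The lowest effective annual rate is Aurora Capital at 6.085%.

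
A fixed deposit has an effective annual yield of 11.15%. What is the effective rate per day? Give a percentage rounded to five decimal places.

The per-day rate i satisfies (1 + i)^365 = 1 + 0.1115.
i = 1.1115^(1/365) − 1 = 0.0002897 = 0.02897%.

0.02897%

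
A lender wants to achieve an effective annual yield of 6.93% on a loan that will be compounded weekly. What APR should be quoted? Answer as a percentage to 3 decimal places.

(1 + r/52)^52 − 1 = 0.0693, so 1 + r/52 = 1.0693^(1/52).
r/52 = 0.001289, so r = 0.067047 = 6.705%.

6.705%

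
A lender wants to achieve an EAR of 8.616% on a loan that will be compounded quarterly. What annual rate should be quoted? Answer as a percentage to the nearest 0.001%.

(1 + r/4)^4 − 1 = 0.08616, so 1 + r/4 = 1.08616^(1/4).
r/4 = 0.020877, so r = 0.083508 = 8.351%.

8.351%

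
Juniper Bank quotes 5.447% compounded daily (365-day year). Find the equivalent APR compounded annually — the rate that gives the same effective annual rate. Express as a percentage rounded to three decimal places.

5.598%

EAR = (1 + 0.05447/365)^365 − 1 = 0.055977.
Compounded annually, the equivalent nominal rate is the EAR itself: 5.598%.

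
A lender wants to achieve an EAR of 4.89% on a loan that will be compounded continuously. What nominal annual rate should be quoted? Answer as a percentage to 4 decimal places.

4.7742%

Continuous: nominal r satisfies e^r − 1 = 0.0489.
r = ln(1 + 0.0489) = ln(1.0489) = 0.047742 = 4.7742%.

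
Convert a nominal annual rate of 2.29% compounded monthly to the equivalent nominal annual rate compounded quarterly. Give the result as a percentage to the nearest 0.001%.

EAR = (1 + 0.0229/12)^12 − 1 = 0.023142.
Solve (1 + r/4)^4 = 1.023142: r/4 = 1.023142^(1/4) − 1 = 0.005736, so r = 0.022944 = 2.294%.

2.294%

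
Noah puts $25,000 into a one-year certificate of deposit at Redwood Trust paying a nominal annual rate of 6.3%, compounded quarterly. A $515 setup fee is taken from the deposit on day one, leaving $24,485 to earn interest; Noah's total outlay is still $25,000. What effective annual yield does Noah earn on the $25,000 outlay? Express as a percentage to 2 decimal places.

Value after one year: 24,485 × (1 + 0.063/4)^4 = 24,485 × 1.064504 = $26,064.38.
Effective yield on the $25,000 outlay: 26,064.38 / 25,000 − 1 = 0.042575 = 4.26%.

4.26%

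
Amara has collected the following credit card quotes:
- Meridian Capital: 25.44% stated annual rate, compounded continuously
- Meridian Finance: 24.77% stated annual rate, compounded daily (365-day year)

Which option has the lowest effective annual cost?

Meridian Capital: e^0.2544 − 1 = 28.969%
Meridian Finance: (1 + 0.2477/365)^365 − 1 = 28.097%
The lowest effective annual rate is Meridian Finance at 28.097%.

Meridian Finance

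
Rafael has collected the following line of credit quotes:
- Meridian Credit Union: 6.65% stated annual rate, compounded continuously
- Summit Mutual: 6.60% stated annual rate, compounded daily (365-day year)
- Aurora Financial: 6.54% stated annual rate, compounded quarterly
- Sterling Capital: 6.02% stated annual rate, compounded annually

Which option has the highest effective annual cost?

Meridian Credit Union

Meridian Credit Union: e^0.0665 − 1 = 6.876%
Summit Mutual: (1 + 0.0660/365)^365 − 1 = 6.822%
Aurora Financial: (1 + 0.0654/4)^4 − 1 = 6.702%
Sterling Capital: compounded annually, EAR = 6.020%
The highest effective annual rate is Meridian Credit Union at 6.876%.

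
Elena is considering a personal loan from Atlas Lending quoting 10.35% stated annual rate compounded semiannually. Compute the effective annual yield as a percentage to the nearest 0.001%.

EAR = (1 + 0.1035/2)^2 − 1.
= (1 + 0.051750)^2 − 1 = 1.106178 − 1 = 10.618%.

10.618%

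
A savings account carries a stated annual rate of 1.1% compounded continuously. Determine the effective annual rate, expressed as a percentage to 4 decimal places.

1.1061%

With continuous compounding, EAR = e^0.011 − 1.
e^0.011 = 1.011061, so EAR = 0.011061 = 1.1061%.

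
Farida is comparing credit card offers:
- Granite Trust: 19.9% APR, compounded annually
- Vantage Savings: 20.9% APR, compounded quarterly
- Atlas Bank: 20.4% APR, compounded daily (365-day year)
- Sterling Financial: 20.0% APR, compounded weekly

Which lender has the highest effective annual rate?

Granite Trust: compounded annually, EAR = 19.900%
Vantage Savings: (1 + 0.209/4)^4 − 1 = 22.596%
Atlas Bank: (1 + 0.204/365)^365 − 1 = 22.623%
Sterling Financial: (1 + 0.200/52)^52 − 1 = 22.093%
The highest effective annual rate is Atlas Bank at 22.623%.

Atlas Bank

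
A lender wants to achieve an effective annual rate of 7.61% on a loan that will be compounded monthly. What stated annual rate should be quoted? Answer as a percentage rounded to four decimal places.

(1 + r/12)^12 − 1 = 0.0761, so 1 + r/12 = 1.0761^(1/12).
r/12 = 0.006131, so r = 0.073568 = 7.3568%.

7.3568%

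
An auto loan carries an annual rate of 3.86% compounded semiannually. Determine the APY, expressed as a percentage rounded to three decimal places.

EAR = (1 + 0.0386/2)^2 − 1.
= 1.038972 − 1 = 3.897%.

3.897%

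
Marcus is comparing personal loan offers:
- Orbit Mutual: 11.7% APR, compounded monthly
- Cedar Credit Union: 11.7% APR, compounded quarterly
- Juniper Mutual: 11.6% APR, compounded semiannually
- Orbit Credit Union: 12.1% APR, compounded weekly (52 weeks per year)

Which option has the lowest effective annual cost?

Juniper Mutual

Orbit Mutual: (1 + 0.117/12)^12 − 1 = 12.348%
Cedar Credit Union: (1 + 0.117/4)^4 − 1 = 12.223%
Juniper Mutual: (1 + 0.116/2)^2 − 1 = 11.936%
Orbit Credit Union: (1 + 0.121/52)^52 − 1 = 12.847%
The lowest effective annual rate is Juniper Mutual at 11.936%.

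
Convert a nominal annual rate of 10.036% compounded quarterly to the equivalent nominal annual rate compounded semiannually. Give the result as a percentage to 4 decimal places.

EAR = (1 + 0.10036/4)^4 − 1 = 0.104201.
Solve (1 + r/2)^2 = 1.104201: r/2 = 1.104201^(1/2) − 1 = 0.050810, so r = 0.101619 = 10.1619%.

10.1619%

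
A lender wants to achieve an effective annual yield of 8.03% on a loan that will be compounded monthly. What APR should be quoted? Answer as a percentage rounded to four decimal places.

(1 + r/12)^12 − 1 = 0.0803, so 1 + r/12 = 1.0803^(1/12).
r/12 = 0.006457, so r = 0.077488 = 7.7488%.

7.7488%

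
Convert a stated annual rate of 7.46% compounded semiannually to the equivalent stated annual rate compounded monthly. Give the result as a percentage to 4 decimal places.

EAR = (1 + 0.0746/2)^2 − 1 = 0.075991.
Solve (1 + r/12)^12 = 1.075991: r/12 = 1.075991^(1/12) − 1 = 0.006122, so r = 0.073466 = 7.3466%.

7.3466%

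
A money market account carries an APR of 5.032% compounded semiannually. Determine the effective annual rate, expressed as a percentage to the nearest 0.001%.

EAR = (1 + 0.05032/2)^2 − 1.
= (1 + 0.025160)^2 − 1 = 1.050953 − 1 = 5.095%.

5.095%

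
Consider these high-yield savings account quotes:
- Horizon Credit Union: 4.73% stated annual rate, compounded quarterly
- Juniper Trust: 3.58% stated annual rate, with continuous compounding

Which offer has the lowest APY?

Juniper Trust

Horizon Credit Union: (1 + 0.0473/4)^4 − 1 = 4.815%
Juniper Trust: e^0.0358 − 1 = 3.645%
The lowest effective annual rate is Juniper Trust at 3.645%.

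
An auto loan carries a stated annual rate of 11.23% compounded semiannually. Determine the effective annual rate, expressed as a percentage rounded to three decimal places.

11.545%

EAR = (1 + 0.1123/2)^2 − 1.
= (1 + 0.056150)^2 − 1 = 1.115453 − 1 = 11.545%.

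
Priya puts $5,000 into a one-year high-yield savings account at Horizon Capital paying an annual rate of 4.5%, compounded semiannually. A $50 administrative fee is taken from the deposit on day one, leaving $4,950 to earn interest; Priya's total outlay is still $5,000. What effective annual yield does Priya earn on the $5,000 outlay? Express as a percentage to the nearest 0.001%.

3.505%

Value after one year: 4,950 × (1 + 0.045/2)^2 = 4,950 × 1.045506 = $5,175.26.
Effective yield on the $5,000 outlay: 5,175.26 / 5,000 − 1 = 0.035051 = 3.505%.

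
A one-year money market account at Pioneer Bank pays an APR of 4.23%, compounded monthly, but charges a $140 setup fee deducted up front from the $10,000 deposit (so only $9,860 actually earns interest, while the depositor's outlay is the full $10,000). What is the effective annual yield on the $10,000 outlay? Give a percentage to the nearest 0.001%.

2.853%

Value after one year: 9,860 × (1 + 0.0423/12)^12 = 9,860 × 1.043130 = $10,285.26.
Effective yield on the $10,000 outlay: 10,285.26 / 10,000 − 1 = 0.028526 = 2.853%.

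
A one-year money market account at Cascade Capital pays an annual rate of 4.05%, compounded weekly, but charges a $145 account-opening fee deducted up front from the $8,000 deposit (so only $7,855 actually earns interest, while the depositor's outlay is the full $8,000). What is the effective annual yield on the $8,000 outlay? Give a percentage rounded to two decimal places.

Value after one year: 7,855 × (1 + 0.0405/52)^52 = 7,855 × 1.041315 = $8,179.53.
Effective yield on the $8,000 outlay: 8,179.53 / 8,000 − 1 = 0.022441 = 2.24%.

2.24%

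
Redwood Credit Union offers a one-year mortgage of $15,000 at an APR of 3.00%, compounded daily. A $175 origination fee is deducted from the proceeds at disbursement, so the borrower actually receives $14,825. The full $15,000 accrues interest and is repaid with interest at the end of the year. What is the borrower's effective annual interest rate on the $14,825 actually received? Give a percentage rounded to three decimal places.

4.262%

Amount owed after one year: 15,000 × (1 + 0.0300/365)^365 = 15,000 × 1.030453 = $15,456.80.
Effective rate on net proceeds: 15,456.80 / 14,825 − 1 = 0.042617 = 4.262%.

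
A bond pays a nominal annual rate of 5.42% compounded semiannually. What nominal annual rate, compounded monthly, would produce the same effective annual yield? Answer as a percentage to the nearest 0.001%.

5.360%

EAR = (1 + 0.0542/2)^2 − 1 = 0.054934.
Solve (1 + r/12)^12 = 1.054934: r/12 = 1.054934^(1/12) − 1 = 0.004466, so r = 0.053598 = 5.360%.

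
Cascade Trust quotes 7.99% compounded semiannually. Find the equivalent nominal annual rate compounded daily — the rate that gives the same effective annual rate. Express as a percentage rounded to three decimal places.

EAR = (1 + 0.0799/2)^2 − 1 = 0.081496.
Solve (1 + r/365)^365 = 1.081496: r/365 = 1.081496^(1/365) − 1 = 0.000215, so r = 0.078354 = 7.835%.

7.835%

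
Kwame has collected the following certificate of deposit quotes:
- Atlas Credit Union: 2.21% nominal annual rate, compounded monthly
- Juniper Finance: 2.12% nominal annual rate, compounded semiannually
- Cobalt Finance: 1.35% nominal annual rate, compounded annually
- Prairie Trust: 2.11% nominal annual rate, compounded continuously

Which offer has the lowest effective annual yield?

Atlas Credit Union: (1 + 0.0221/12)^12 − 1 = 2.233%
Juniper Finance: (1 + 0.0212/2)^2 − 1 = 2.131%
Cobalt Finance: compounded annually, EAR = 1.350%
Prairie Trust: e^0.0211 − 1 = 2.132%
The lowest effective annual rate is Cobalt Finance at 1.350%.

Cobalt Finance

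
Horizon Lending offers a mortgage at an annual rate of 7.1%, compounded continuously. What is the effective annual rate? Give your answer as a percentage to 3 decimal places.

7.358%

With continuous compounding, EAR = e^0.071 − 1.
e^0.071 = 1.073581, so EAR = 0.073581 = 7.358%.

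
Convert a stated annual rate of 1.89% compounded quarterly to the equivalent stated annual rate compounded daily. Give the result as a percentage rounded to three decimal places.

1.886%

EAR = (1 + 0.0189/4)^4 − 1 = 0.019034.
Solve (1 + r/365)^365 = 1.019034: r/365 = 1.019034^(1/365) − 1 = 0.000052, so r = 0.018856 = 1.886%.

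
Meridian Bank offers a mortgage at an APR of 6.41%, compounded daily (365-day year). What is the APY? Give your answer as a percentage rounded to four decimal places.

EAR = (1 + 0.0641/365)^365 − 1.
= (1 + 0.000176)^365 − 1 = 1.066193 − 1 = 6.6193%.

6.6193%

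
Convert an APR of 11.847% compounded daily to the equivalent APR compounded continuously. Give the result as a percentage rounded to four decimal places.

EAR = (1 + 0.11847/365)^365 − 1 = 0.125751.
Equivalent continuous rate: r = ln(1 + 0.125751) = 0.118451 = 11.8451%.

11.8451%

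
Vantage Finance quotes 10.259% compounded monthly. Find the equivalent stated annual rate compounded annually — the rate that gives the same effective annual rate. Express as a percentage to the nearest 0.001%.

EAR = (1 + 0.10259/12)^12 − 1 = 0.107554.
Compounded annually, the equivalent nominal rate is the EAR itself: 10.755%.

10.755%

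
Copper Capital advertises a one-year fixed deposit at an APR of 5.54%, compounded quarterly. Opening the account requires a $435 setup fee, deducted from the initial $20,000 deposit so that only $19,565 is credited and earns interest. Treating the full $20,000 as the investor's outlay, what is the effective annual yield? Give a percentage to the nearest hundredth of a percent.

3.36%

Value after one year: 19,565 × (1 + 0.0554/4)^4 = 19,565 × 1.056562 = $20,671.63.
Effective yield on the $20,000 outlay: 20,671.63 / 20,000 − 1 = 0.033581 = 3.36%.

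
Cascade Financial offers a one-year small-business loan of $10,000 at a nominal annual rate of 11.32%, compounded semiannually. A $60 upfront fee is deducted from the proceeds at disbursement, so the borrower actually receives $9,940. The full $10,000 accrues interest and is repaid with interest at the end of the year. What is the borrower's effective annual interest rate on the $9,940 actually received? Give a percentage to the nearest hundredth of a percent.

Amount owed after one year: 10,000 × (1 + 0.1132/2)^2 = 10,000 × 1.116404 = $11,164.04.
Effective rate on net proceeds: 11,164.04 / 9,940 − 1 = 0.123142 = 12.31%.

12.31%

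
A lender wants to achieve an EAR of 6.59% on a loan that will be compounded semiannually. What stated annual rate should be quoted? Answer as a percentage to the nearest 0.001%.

(1 + r/2)^2 − 1 = 0.0659, so 1 + r/2 = 1.0659^(1/2).
r/2 = 0.032424, so r = 0.064849 = 6.485%.

6.485%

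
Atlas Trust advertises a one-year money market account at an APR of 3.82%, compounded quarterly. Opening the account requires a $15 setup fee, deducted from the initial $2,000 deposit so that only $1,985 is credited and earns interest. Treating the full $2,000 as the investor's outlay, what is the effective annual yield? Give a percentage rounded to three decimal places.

3.096%

Value after one year: 1,985 × (1 + 0.0382/4)^4 = 1,985 × 1.038751 = $2,061.92.
Effective yield on the $2,000 outlay: 2,061.92 / 2,000 − 1 = 0.030960 = 3.096%.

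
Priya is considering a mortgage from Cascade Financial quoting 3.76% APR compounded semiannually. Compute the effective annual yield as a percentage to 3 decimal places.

EAR = (1 + 0.0376/2)^2 − 1.
= (1 + 0.018800)^2 − 1 = 1.037953 − 1 = 3.795%.

3.795%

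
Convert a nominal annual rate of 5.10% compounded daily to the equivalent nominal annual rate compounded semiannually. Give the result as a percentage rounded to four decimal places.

EAR = (1 + 0.0510/365)^365 − 1 = 0.052319.
Solve (1 + r/2)^2 = 1.052319: r/2 = 1.052319^(1/2) − 1 = 0.025826, so r = 0.051652 = 5.1652%.

5.1652%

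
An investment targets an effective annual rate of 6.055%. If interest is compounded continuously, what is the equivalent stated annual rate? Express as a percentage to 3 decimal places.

5.879%

Continuous: nominal r satisfies e^r − 1 = 0.06055.
r = ln(1 + 0.06055) = ln(1.06055) = 0.058788 = 5.879%.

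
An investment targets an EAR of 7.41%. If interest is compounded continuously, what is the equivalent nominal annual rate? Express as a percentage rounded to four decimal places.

7.1483%

Continuous: nominal r satisfies e^r − 1 = 0.0741.
r = ln(1 + 0.0741) = ln(1.0741) = 0.071483 = 7.1483%.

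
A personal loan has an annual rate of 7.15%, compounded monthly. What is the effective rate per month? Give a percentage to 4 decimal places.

0.5958%

With a nominal annual rate compounded monthly, the periodic rate is the nominal rate divided by 12.
i = 0.0715 / 12 = 0.0059583 = 0.5958%.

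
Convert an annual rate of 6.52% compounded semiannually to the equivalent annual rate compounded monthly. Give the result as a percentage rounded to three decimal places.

EAR = (1 + 0.0652/2)^2 − 1 = 0.066263.
Solve (1 + r/12)^12 = 1.066263: r/12 = 1.066263^(1/12) − 1 = 0.005361, so r = 0.064332 = 6.433%.

6.433%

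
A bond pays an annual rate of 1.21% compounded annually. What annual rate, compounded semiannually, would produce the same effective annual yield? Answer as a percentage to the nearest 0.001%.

1.206%

Compounded annually, EAR = nominal = 0.012100.
Solve (1 + r/2)^2 = 1.012100: r/2 = 1.012100^(1/2) − 1 = 0.006032, so r = 0.012064 = 1.206%.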